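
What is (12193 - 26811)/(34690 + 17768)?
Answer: -7309/26229 ≈ -0.27866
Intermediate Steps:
(12193 - 26811)/(34690 + 17768) = -14618/52458 = -14618*1/52458 = -7309/26229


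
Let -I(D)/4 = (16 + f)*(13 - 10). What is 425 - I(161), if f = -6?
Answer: 545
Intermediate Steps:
I(D) = -120 (I(D) = -4*(16 - 6)*(13 - 10) = -40*3 = -4*30 = -120)
425 - I(161) = 425 - 1*(-120) = 425 + 120 = 545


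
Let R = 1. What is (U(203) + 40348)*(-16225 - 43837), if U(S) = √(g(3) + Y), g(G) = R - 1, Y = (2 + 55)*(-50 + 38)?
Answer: -2423381576 - 360372*I*√19 ≈ -2.4234e+9 - 1.5708e+6*I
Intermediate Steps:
Y = -684 (Y = 57*(-12) = -684)
g(G) = 0 (g(G) = 1 - 1 = 0)
U(S) = 6*I*√19 (U(S) = √(0 - 684) = √(-684) = 6*I*√19)
(U(203) + 40348)*(-16225 - 43837) = (6*I*√19 + 40348)*(-16225 - 43837) = (40348 + 6*I*√19)*(-60062) = -2423381576 - 360372*I*√19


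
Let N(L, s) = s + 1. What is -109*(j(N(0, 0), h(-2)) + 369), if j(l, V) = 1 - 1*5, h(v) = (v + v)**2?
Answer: -39785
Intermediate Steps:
h(v) = 4*v**2 (h(v) = (2*v)**2 = 4*v**2)
N(L, s) = 1 + s
j(l, V) = -4 (j(l, V) = 1 - 5 = -4)
-109*(j(N(0, 0), h(-2)) + 369) = -109*(-4 + 369) = -109*365 = -39785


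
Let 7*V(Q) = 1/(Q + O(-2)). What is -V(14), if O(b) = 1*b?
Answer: -1/84 ≈ -0.011905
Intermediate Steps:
O(b) = b
V(Q) = 1/(7*(-2 + Q)) (V(Q) = 1/(7*(Q - 2)) = 1/(7*(-2 + Q)))
-V(14) = -1/(7*(-2 + 14)) = -1/(7*12) = -1*1/84 = -1/84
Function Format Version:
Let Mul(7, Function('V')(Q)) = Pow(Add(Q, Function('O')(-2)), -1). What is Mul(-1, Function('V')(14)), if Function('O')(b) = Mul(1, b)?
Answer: Rational(-1, 84) ≈ -0.011905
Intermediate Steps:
Function('O')(b) = b
Function('V')(Q) = Mul(Rational(1, 7), Pow(Add(-2, Q), -1)) (Function('V')(Q) = Mul(Rational(1, 7), Pow(Add(Q, -2), -1)) = Mul(Rational(1, 7), Pow(Add(-2, Q), -1)))
Mul(-1, Function('V')(14)) = Mul(-1, Mul(Rational(1, 7), Pow(Add(-2, 14), -1))) = Mul(-1, Mul(Rational(1, 7), Pow(12, -1))) = Mul(-1, Mul(Rational(1, 7), Rational(1, 12))) = Mul(-1, Rational(1, 84)) = Rational(-1, 84)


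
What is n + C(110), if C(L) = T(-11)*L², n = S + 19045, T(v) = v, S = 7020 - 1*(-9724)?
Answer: -97311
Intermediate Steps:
S = 16744 (S = 7020 + 9724 = 16744)
n = 35789 (n = 16744 + 19045 = 35789)
C(L) = -11*L²
n + C(110) = 35789 - 11*110² = 35789 - 11*12100 = 35789 - 133100 = -97311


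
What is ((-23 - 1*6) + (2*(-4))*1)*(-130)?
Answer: 4810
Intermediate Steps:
((-23 - 1*6) + (2*(-4))*1)*(-130) = ((-23 - 6) - 8*1)*(-130) = (-29 - 8)*(-130) = -37*(-130) = 4810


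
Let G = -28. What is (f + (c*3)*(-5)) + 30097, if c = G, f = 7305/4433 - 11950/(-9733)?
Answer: 1316822427028/43146389 ≈ 30520.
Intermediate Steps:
f = 124073915/43146389 (f = 7305*(1/4433) - 11950*(-1/9733) = 7305/4433 + 11950/9733 = 124073915/43146389 ≈ 2.8756)
c = -28
(f + (c*3)*(-5)) + 30097 = (124073915/43146389 - 28*3*(-5)) + 30097 = (124073915/43146389 - 84*(-5)) + 30097 = (124073915/43146389 + 420) + 30097 = 18245557295/43146389 + 30097 = 1316822427028/43146389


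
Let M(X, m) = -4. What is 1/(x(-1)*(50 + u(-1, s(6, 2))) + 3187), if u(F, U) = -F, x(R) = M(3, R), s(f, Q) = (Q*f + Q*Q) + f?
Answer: 1/2983 ≈ 0.00033523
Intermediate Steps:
s(f, Q) = f + Q² + Q*f (s(f, Q) = (Q*f + Q²) + f = (Q² + Q*f) + f = f + Q² + Q*f)
x(R) = -4
1/(x(-1)*(50 + u(-1, s(6, 2))) + 3187) = 1/(-4*(50 - 1*(-1)) + 3187) = 1/(-4*(50 + 1) + 3187) = 1/(-4*51 + 3187) = 1/(-204 + 3187) = 1/2983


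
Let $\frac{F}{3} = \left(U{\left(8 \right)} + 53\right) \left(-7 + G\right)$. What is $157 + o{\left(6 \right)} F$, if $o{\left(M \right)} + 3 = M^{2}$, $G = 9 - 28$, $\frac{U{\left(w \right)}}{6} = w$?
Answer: $-259817$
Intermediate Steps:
$U{\left(w \right)} = 6 w$
$G = -19$ ($G = 9 - 28 = -19$)
$o{\left(M \right)} = -3 + M^{2}$
$F = -7878$ ($F = 3 \left(6 \cdot 8 + 53\right) \left(-7 - 19\right) = 3 \left(48 + 53\right) \left(-26\right) = 3 \cdot 101 \left(-26\right) = 3 \left(-2626\right) = -7878$)
$157 + o{\left(6 \right)} F = 157 + \left(-3 + 6^{2}\right) \left(-7878\right) = 157 + \left(-3 + 36\right) \left(-7878\right) = 157 + 33 \left(-7878\right) = 157 - 259974 = -259817$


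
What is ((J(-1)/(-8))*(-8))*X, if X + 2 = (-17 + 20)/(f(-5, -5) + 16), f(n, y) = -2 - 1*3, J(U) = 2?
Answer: -38/11 ≈ -3.4545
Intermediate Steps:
f(n, y) = -5 (f(n, y) = -2 - 3 = -5)
X = -19/11 (X = -2 + (-17 + 20)/(-5 + 16) = -2 + 3/11 = -19/11 ≈ -1.7273)
((J(-1)/(-8))*(-8))*X = ((2/(-8))*(-8))*(-19/11) = (-⅛*2*(-8))*(-19/11) = -¼*(-8)*(-19/11) = 2*(-19/11) = -38/11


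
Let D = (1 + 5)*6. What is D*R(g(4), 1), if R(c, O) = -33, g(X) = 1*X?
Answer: -1188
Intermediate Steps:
g(X) = X
D = 36 (D = 6*6 = 36)
D*R(g(4), 1) = 36*(-33) = -1188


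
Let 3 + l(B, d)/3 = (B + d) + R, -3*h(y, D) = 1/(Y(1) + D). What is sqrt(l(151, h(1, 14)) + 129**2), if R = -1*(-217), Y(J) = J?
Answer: sqrt(3990585)/15 ≈ 133.18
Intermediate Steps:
R = 217
h(y, D) = -1/(3*(1 + D))
l(B, d) = 642 + 3*B + 3*d (l(B, d) = -9 + 3*((B + d) + 217) = -9 + 3*(217 + B + d) = -9 + (651 + 3*B + 3*d) = 642 + 3*B + 3*d)
sqrt(l(151, h(1, 14)) + 129**2) = sqrt((642 + 3*151 + 3*(-1/(3 + 3*14))) + 129**2) = sqrt((642 + 453 + 3*(-1/(3 + 42))) + 16641) = sqrt((642 + 453 + 3*(-1/45)) + 16641) = sqrt((642 + 453 - 1/15) + 16641) = sqrt(16424/15 + 16641) = sqrt(266039/15) = sqrt(3990585)/15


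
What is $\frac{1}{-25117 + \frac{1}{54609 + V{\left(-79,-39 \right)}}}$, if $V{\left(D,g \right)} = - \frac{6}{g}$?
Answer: $- \frac{709919}{17831035510} \approx -3.9814 \cdot 10^{-5}$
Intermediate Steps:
$\frac{1}{-25117 + \frac{1}{54609 + V{\left(-79,-39 \right)}}} = \frac{1}{-25117 + \frac{1}{54609 - \frac{6}{-39}}} = \frac{1}{-25117 + \frac{1}{54609 - - \frac{2}{13}}} = \frac{1}{-25117 + \frac{1}{54609 + \frac{2}{13}}} = \frac{1}{-25117 + \frac{1}{\frac{709919}{13}}} = \frac{1}{-25117 + \frac{13}{709919}} = \frac{1}{- \frac{17831035510}{709919}} = - \frac{709919}{17831035510}$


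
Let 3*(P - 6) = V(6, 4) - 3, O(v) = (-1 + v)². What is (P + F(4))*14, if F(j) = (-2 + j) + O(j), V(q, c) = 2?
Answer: 700/3 ≈ 233.33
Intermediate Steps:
F(j) = -2 + j + (-1 + j)² (F(j) = (-2 + j) + (-1 + j)² = -2 + j + (-1 + j)²)
P = 17/3 (P = 6 + (2 - 3)/3 = 6 + (⅓)*(-1) = 6 - ⅓ = 17/3 ≈ 5.6667)
(P + F(4))*14 = (17/3 + (-1 + 4² - 1*4))*14 = (17/3 + (-1 + 16 - 4))*14 = (17/3 + 11)*14 = (50/3)*14 = 700/3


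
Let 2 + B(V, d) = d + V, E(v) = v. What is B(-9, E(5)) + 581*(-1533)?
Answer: -890679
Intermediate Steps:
B(V, d) = -2 + V + d (B(V, d) = -2 + (d + V) = -2 + (V + d) = -2 + V + d)
B(-9, E(5)) + 581*(-1533) = (-2 - 9 + 5) + 581*(-1533) = -6 - 890673 = -890679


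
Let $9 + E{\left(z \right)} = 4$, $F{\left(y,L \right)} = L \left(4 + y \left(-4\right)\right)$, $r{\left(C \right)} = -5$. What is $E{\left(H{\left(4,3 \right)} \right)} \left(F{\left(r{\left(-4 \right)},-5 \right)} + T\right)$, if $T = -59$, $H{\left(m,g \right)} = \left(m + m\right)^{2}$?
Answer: $895$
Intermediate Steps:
$H{\left(m,g \right)} = 4 m^{2}$ ($H{\left(m,g \right)} = \left(2 m\right)^{2} = 4 m^{2}$)
$F{\left(y,L \right)} = L \left(4 - 4 y\right)$
$E{\left(z \right)} = -5$ ($E{\left(z \right)} = -9 + 4 = -5$)
$E{\left(H{\left(4,3 \right)} \right)} \left(F{\left(r{\left(-4 \right)},-5 \right)} + T\right) = - 5 \left(4 \left(-5\right) \left(1 - -5\right) - 59\right) = - 5 \left(4 \left(-5\right) \left(1 + 5\right) - 59\right) = - 5 \left(4 \left(-5\right) 6 - 59\right) = - 5 \left(-120 - 59\right) = \left(-5\right) \left(-179\right) = 895$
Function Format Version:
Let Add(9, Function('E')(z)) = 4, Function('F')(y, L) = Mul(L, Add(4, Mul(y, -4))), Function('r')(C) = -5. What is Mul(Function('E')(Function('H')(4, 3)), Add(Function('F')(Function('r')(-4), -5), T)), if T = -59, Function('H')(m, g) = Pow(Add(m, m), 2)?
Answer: 895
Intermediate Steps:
Function('H')(m, g) = Mul(4, Pow(m, 2)) (Function('H')(m, g) = Pow(Mul(2, m), 2) = Mul(4, Pow(m, 2)))
Function('F')(y, L) = Mul(L, Add(4, Mul(-4, y)))
Function('E')(z) = -5 (Function('E')(z) = Add(-9, 4) = -5)
Mul(Function('E')(Function('H')(4, 3)), Add(Function('F')(Function('r')(-4), -5), T)) = Mul(-5, Add(Mul(4, -5, Add(1, Mul(-1, -5))), -59)) = Mul(-5, Add(Mul(4, -5, Add(1, 5)), -59)) = Mul(-5, Add(Mul(4, -5, 6), -59)) = Mul(-5, Add(-120, -59)) = Mul(-5, -179) = 895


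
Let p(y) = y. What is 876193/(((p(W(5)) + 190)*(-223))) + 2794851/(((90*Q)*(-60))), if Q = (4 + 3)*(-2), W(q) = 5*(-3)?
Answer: 9064311/624400 ≈ 14.517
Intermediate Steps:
W(q) = -15
Q = -14 (Q = 7*(-2) = -14)
876193/(((p(W(5)) + 190)*(-223))) + 2794851/(((90*Q)*(-60))) = 876193/(((-15 + 190)*(-223))) + 2794851/(((90*(-14))*(-60))) = 876193/((175*(-223))) + 2794851/((-1260*(-60))) = 876193/(-39025) + 2794851/75600 = 876193*(-1/39025) + 2794851*(1/75600) = -876193/39025 + 103513/2800 = 9064311/624400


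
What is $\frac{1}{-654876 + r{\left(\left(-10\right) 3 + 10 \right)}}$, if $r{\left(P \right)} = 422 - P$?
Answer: $- \frac{1}{654434} \approx -1.528 \cdot 10^{-6}$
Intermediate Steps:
$\frac{1}{-654876 + r{\left(\left(-10\right) 3 + 10 \right)}} = \frac{1}{-654876 + \left(422 - \left(\left(-10\right) 3 + 10\right)\right)} = \frac{1}{-654876 + \left(422 - \left(-30 + 10\right)\right)} = \frac{1}{-654876 + \left(422 - -20\right)} = \frac{1}{-654876 + \left(422 + 20\right)} = \frac{1}{-654876 + 442} = \frac{1}{-654434} = - \frac{1}{654434}$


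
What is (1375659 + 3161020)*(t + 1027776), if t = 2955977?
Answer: 18073008576287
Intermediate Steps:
(1375659 + 3161020)*(t + 1027776) = (1375659 + 3161020)*(2955977 + 1027776) = 4536679*3983753 = 18073008576287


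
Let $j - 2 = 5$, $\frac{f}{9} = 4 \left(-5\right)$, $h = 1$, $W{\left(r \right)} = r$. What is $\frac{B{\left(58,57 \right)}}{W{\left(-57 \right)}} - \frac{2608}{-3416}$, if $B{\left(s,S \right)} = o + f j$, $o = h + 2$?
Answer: $\frac{185107}{8113} \approx 22.816$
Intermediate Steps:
$f = -180$ ($f = 9 \cdot 4 \left(-5\right) = 9 \left(-20\right) = -180$)
$j = 7$ ($j = 2 + 5 = 7$)
$o = 3$ ($o = 1 + 2 = 3$)
$B{\left(s,S \right)} = -1257$ ($B{\left(s,S \right)} = 3 - 1260 = -1257$)
$\frac{B{\left(58,57 \right)}}{W{\left(-57 \right)}} - \frac{2608}{-3416} = - \frac{1257}{-57} - \frac{2608}{-3416} = \left(-1257\right) \left(- \frac{1}{57}\right) - - \frac{326}{427} = \frac{419}{19} + \frac{326}{427} = \frac{185107}{8113}$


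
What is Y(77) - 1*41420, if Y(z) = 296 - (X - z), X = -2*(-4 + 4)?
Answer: -41047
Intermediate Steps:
X = 0 (X = -2*0 = 0)
Y(z) = 296 + z (Y(z) = 296 - (0 - z) = 296 - (-1)*z = 296 + z)
Y(77) - 1*41420 = (296 + 77) - 1*41420 = 373 - 41420 = -41047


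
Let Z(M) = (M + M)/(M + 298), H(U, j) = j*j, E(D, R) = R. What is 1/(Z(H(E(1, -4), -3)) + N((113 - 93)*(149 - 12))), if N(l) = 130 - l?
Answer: -307/801252 ≈ -0.00038315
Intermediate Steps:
H(U, j) = j²
Z(M) = 2*M/(298 + M) (Z(M) = (2*M)/(298 + M) = 2*M/(298 + M))
1/(Z(H(E(1, -4), -3)) + N((113 - 93)*(149 - 12))) = 1/(2*(-3)²/(298 + (-3)²) + (130 - (113 - 93)*(149 - 12))) = 1/(2*9/(298 + 9) + (130 - 20*137)) = 1/(2*9/307 + (130 - 1*2740)) = 1/(2*9*(1/307) + (130 - 2740)) = 1/(18/307 - 2610) = 1/(-801252/307) = -307/801252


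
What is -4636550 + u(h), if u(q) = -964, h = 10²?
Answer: -4637514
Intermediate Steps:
h = 100
-4636550 + u(h) = -4636550 - 964 = -4637514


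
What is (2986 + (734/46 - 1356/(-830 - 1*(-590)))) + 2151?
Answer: 2372959/460 ≈ 5158.6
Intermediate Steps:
(2986 + (734/46 - 1356/(-830 - 1*(-590)))) + 2151 = (2986 + (734*(1/46) - 1356/(-830 + 590))) + 2151 = (2986 + (367/23 - 1356/(-240))) + 2151 = (2986 + (367/23 - 1356*(-1/240))) + 2151 = (2986 + (367/23 + 113/20)) + 2151 = (2986 + 9939/460) + 2151 = 1383499/460 + 2151 = 2372959/460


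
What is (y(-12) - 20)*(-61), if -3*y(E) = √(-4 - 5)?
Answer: 1220 + 61*I ≈ 1220.0 + 61.0*I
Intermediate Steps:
y(E) = -I (y(E) = -√(-4 - 5)/3 = -I)
(y(-12) - 20)*(-61) = (-I - 20)*(-61) = (-20 - I)*(-61) = 1220 + 61*I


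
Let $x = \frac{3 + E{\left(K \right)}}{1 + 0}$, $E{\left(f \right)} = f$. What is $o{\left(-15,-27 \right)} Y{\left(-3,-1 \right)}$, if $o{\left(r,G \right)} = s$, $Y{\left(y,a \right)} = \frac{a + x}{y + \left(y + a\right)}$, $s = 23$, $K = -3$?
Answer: $\frac{23}{7} \approx 3.2857$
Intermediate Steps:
$x = 0$ ($x = \frac{3 - 3}{1 + 0} = \frac{0}{1} = 0 \cdot 1 = 0$)
$Y{\left(y,a \right)} = \frac{a}{a + 2 y}$ ($Y{\left(y,a \right)} = \frac{a + 0}{y + \left(y + a\right)} = \frac{a}{y + \left(a + y\right)} = \frac{a}{a + 2 y}$)
$o{\left(r,G \right)} = 23$
$o{\left(-15,-27 \right)} Y{\left(-3,-1 \right)} = 23 \left(- \frac{1}{-1 + 2 \left(-3\right)}\right) = 23 \left(- \frac{1}{-1 - 6}\right) = 23 \left(- \frac{1}{-7}\right) = 23 \left(\left(-1\right) \left(- \frac{1}{7}\right)\right) = 23 \cdot \frac{1}{7} = \frac{23}{7}$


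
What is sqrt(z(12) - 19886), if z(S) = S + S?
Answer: I*sqrt(19862) ≈ 140.93*I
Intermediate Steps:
z(S) = 2*S
sqrt(z(12) - 19886) = sqrt(2*12 - 19886) = sqrt(24 - 19886) = sqrt(-19862) = I*sqrt(19862)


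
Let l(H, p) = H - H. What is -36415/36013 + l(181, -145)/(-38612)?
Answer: -36415/36013 ≈ -1.0112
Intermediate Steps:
l(H, p) = 0
-36415/36013 + l(181, -145)/(-38612) = -36415/36013 + 0/(-38612) = -36415*1/36013 + 0*(-1/38612) = -36415/36013 + 0 = -36415/36013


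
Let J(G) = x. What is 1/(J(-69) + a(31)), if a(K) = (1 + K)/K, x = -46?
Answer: -31/1394 ≈ -0.022238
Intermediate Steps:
a(K) = (1 + K)/K
J(G) = -46
1/(J(-69) + a(31)) = 1/(-46 + (1 + 31)/31) = 1/(-46 + (1/31)*32) = 1/(-46 + 32/31) = 1/(-1394/31) = -31/1394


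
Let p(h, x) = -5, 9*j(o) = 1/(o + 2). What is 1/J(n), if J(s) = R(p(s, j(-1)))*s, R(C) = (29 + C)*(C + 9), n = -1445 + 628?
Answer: -1/78432 ≈ -1.2750e-5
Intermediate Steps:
j(o) = 1/(9*(2 + o)) (j(o) = 1/(9*(o + 2)) = 1/(9*(2 + o)))
n = -817
R(C) = (9 + C)*(29 + C) (R(C) = (29 + C)*(9 + C) = (9 + C)*(29 + C))
J(s) = 96*s (J(s) = (261 + (-5)² + 38*(-5))*s = (261 + 25 - 190)*s = 96*s)
1/J(n) = 1/(96*(-817)) = 1/(-78432) = -1/78432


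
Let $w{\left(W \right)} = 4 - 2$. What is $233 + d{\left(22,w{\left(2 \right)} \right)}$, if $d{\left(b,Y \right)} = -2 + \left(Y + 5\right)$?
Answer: $238$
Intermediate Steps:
$w{\left(W \right)} = 2$
$d{\left(b,Y \right)} = 3 + Y$ ($d{\left(b,Y \right)} = -2 + \left(5 + Y\right) = 3 + Y$)
$233 + d{\left(22,w{\left(2 \right)} \right)} = 233 + \left(3 + 2\right) = 233 + 5 = 238$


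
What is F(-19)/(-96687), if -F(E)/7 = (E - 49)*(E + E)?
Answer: 18088/96687 ≈ 0.18708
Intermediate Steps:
F(E) = -14*E*(-49 + E) (F(E) = -7*(E - 49)*(E + E) = -7*(-49 + E)*2*E = -14*E*(-49 + E))
F(-19)/(-96687) = (14*(-19)*(49 - 1*(-19)))/(-96687) = (14*(-19)*(49 + 19))*(-1/96687) = (14*(-19)*68)*(-1/96687) = -18088*(-1/96687) = 18088/96687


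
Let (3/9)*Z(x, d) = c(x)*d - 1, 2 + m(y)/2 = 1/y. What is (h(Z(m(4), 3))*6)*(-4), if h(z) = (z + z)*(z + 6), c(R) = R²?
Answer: -583011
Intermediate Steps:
m(y) = -4 + 2/y
Z(x, d) = -3 + 3*d*x² (Z(x, d) = 3*(x²*d - 1) = 3*(d*x² - 1) = 3*(-1 + d*x²) = -3 + 3*d*x²)
h(z) = 2*z*(6 + z) (h(z) = (2*z)*(6 + z) = 2*z*(6 + z))
(h(Z(m(4), 3))*6)*(-4) = ((2*(-3 + 3*3*(-4 + 2/4)²)*(6 + (-3 + 3*3*(-4 + 2/4)²)))*6)*(-4) = ((2*(-3 + 3*3*(-4 + 2*(¼))²)*(6 + (-3 + 3*3*(-4 + 2*(¼))²)))*6)*(-4) = ((2*(-3 + 3*3*(-4 + ½)²)*(6 + (-3 + 3*3*(-4 + ½)²)))*6)*(-4) = ((2*(-3 + 3*3*(-7/2)²)*(6 + (-3 + 3*3*(-7/2)²)))*6)*(-4) = ((2*(-3 + 3*3*(49/4))*(6 + (-3 + 3*3*(49/4))))*6)*(-4) = ((2*(-3 + 441/4)*(6 + (-3 + 441/4)))*6)*(-4) = ((2*(429/4)*(6 + 429/4))*6)*(-4) = ((2*(429/4)*(453/4))*6)*(-4) = ((194337/8)*6)*(-4) = (583011/4)*(-4) = -583011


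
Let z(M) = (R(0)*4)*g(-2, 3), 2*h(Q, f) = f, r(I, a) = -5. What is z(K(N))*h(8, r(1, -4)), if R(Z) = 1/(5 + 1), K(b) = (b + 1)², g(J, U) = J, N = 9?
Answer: 10/3 ≈ 3.3333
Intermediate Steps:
h(Q, f) = f/2
K(b) = (1 + b)²
R(Z) = ⅙ (R(Z) = 1/6 = ⅙)
z(M) = -4/3 (z(M) = ((⅙)*4)*(-2) = (⅔)*(-2) = -4/3)
z(K(N))*h(8, r(1, -4)) = -2*(-5)/3 = -4/3*(-5/2) = 10/3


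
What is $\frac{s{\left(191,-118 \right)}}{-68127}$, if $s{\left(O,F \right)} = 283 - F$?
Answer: $- \frac{401}{68127} \approx -0.0058861$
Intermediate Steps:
$\frac{s{\left(191,-118 \right)}}{-68127} = \frac{283 - -118}{-68127} = \left(283 + 118\right) \left(- \frac{1}{68127}\right) = 401 \left(- \frac{1}{68127}\right) = - \frac{401}{68127}$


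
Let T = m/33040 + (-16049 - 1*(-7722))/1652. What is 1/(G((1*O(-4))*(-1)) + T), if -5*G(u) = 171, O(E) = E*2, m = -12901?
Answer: -33040/1309409 ≈ -0.025233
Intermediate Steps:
O(E) = 2*E
G(u) = -171/5 (G(u) = -⅕*171 = -171/5)
T = -179441/33040 (T = -12901/33040 + (-16049 - 1*(-7722))/1652 = -12901*1/33040 + (-16049 + 7722)*(1/1652) = -1843/4720 - 8327*1/1652 = -1843/4720 - 8327/1652 = -179441/33040 ≈ -5.4310)
1/(G((1*O(-4))*(-1)) + T) = 1/(-171/5 - 179441/33040) = 1/(-1309409/33040) = -33040/1309409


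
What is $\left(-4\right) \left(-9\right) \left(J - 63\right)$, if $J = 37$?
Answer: $-936$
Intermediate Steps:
$\left(-4\right) \left(-9\right) \left(J - 63\right) = \left(-4\right) \left(-9\right) \left(37 - 63\right) = 36 \left(-26\right) = -936$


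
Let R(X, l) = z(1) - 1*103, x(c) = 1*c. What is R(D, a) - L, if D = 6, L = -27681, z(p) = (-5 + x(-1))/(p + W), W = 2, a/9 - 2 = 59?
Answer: 27576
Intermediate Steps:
a = 549 (a = 18 + 9*59 = 18 + 531 = 549)
x(c) = c
z(p) = -6/(2 + p) (z(p) = (-5 - 1)/(p + 2) = -6/(2 + p))
R(X, l) = -105 (R(X, l) = -6/(2 + 1) - 1*103 = -6/3 - 103 = -6*⅓ - 103 = -2 - 103 = -105)
R(D, a) - L = -105 - 1*(-27681) = -105 + 27681 = 27576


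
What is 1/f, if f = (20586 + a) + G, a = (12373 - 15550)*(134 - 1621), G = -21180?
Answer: 1/4723605 ≈ 2.1170e-7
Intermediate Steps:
a = 4724199 (a = -3177*(-1487) = 4724199)
f = 4723605 (f = (20586 + 4724199) - 21180 = 4744785 - 21180 = 4723605)
1/f = 1/4723605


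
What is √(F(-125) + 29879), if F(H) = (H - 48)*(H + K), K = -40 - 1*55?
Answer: √67939 ≈ 260.65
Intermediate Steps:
K = -95 (K = -40 - 55 = -95)
F(H) = (-95 + H)*(-48 + H) (F(H) = (H - 48)*(H - 95) = (-48 + H)*(-95 + H) = (-95 + H)*(-48 + H))
√(F(-125) + 29879) = √((4560 + (-125)² - 143*(-125)) + 29879) = √((4560 + 15625 + 17875) + 29879) = √(38060 + 29879) = √67939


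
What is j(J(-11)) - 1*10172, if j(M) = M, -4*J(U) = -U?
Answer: -40699/4 ≈ -10175.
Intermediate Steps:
J(U) = U/4 (J(U) = -(-1)*U/4 = U/4)
j(J(-11)) - 1*10172 = (¼)*(-11) - 1*10172 = -11/4 - 10172 = -40699/4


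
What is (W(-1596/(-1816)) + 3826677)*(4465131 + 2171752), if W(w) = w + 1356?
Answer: 11534420690193423/454 ≈ 2.5406e+13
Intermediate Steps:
W(w) = 1356 + w
(W(-1596/(-1816)) + 3826677)*(4465131 + 2171752) = ((1356 - 1596/(-1816)) + 3826677)*(4465131 + 2171752) = ((1356 - 1596*(-1/1816)) + 3826677)*6636883 = ((1356 + 399/454) + 3826677)*6636883 = (616023/454 + 3826677)*6636883 = (1737927381/454)*6636883 = 11534420690193423/454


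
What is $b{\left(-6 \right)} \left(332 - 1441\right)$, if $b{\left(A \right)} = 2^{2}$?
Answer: $-4436$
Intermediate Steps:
$b{\left(A \right)} = 4$
$b{\left(-6 \right)} \left(332 - 1441\right) = 4 \left(332 - 1441\right) = 4 \left(-1109\right) = -4436$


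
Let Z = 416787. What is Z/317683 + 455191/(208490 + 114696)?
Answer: 279306165835/102670698038 ≈ 2.7204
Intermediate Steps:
Z/317683 + 455191/(208490 + 114696) = 416787/317683 + 455191/(208490 + 114696) = 416787*(1/317683) + 455191/323186 = 416787/317683 + 455191*(1/323186) = 416787/317683 + 455191/323186 = 279306165835/102670698038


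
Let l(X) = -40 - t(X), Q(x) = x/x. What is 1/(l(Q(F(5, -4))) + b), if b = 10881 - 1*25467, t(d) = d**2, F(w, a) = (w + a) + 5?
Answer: -1/14627 ≈ -6.8367e-5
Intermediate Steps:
F(w, a) = 5 + a + w (F(w, a) = (a + w) + 5 = 5 + a + w)
Q(x) = 1
l(X) = -40 - X**2
b = -14586 (b = 10881 - 25467 = -14586)
1/(l(Q(F(5, -4))) + b) = 1/((-40 - 1*1**2) - 14586) = 1/((-40 - 1*1) - 14586) = 1/((-40 - 1) - 14586) = 1/(-41 - 14586) = 1/(-14627) = -1/14627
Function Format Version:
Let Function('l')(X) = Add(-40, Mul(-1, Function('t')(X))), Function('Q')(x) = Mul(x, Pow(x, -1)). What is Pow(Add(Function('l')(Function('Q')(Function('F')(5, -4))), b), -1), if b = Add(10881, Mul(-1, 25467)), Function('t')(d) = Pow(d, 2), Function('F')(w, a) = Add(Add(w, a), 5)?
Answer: Rational(-1, 14627) ≈ -6.8367e-5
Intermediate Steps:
Function('F')(w, a) = Add(5, a, w) (Function('F')(w, a) = Add(Add(a, w), 5) = Add(5, a, w))
Function('Q')(x) = 1
Function('l')(X) = Add(-40, Mul(-1, Pow(X, 2)))
b = -14586 (b = Add(10881, -25467) = -14586)
Pow(Add(Function('l')(Function('Q')(Function('F')(5, -4))), b), -1) = Pow(Add(Add(-40, Mul(-1, Pow(1, 2))), -14586), -1) = Pow(Add(Add(-40, Mul(-1, 1)), -14586), -1) = Pow(Add(Add(-40, -1), -14586), -1) = Pow(Add(-41, -14586), -1) = Pow(-14627, -1) = Rational(-1, 14627)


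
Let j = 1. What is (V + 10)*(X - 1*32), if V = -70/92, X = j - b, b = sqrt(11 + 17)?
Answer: -13175/46 - 425*sqrt(7)/23 ≈ -335.30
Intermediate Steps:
b = 2*sqrt(7) (b = sqrt(28) = 2*sqrt(7) ≈ 5.2915)
X = 1 - 2*sqrt(7) ≈ -4.2915
V = -35/46 (V = -70*1/92 = -35/46 ≈ -0.76087)
(V + 10)*(X - 1*32) = (-35/46 + 10)*((1 - 2*sqrt(7)) - 1*32) = 425*((1 - 2*sqrt(7)) - 32)/46 = 425*(-31 - 2*sqrt(7))/46 = -13175/46 - 425*sqrt(7)/23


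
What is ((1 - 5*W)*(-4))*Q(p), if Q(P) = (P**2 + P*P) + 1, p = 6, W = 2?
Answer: 2628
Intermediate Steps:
Q(P) = 1 + 2*P**2 (Q(P) = (P**2 + P**2) + 1 = 2*P**2 + 1 = 1 + 2*P**2)
((1 - 5*W)*(-4))*Q(p) = ((1 - 5*2)*(-4))*(1 + 2*6**2) = ((1 - 10)*(-4))*(1 + 2*36) = (-9*(-4))*(1 + 72) = 36*73 = 2628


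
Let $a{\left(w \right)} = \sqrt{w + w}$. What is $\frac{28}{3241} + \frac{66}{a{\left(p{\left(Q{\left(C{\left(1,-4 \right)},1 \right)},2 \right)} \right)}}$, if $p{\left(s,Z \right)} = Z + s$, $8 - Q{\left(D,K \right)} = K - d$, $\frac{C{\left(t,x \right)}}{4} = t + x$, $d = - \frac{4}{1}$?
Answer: $\frac{4}{463} + \frac{33 \sqrt{10}}{5} \approx 20.88$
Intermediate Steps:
$d = -4$ ($d = \left(-4\right) 1 = -4$)
$C{\left(t,x \right)} = 4 t + 4 x$ ($C{\left(t,x \right)} = 4 \left(t + x\right) = 4 t + 4 x$)
$Q{\left(D,K \right)} = 4 - K$ ($Q{\left(D,K \right)} = 8 - \left(K - -4\right) = 8 - \left(K + 4\right) = 8 - \left(4 + K\right) = 4 - K$)
$a{\left(w \right)} = \sqrt{2} \sqrt{w}$ ($a{\left(w \right)} = \sqrt{2 w} = \sqrt{2} \sqrt{w}$)
$\frac{28}{3241} + \frac{66}{a{\left(p{\left(Q{\left(C{\left(1,-4 \right)},1 \right)},2 \right)} \right)}} = \frac{28}{3241} + \frac{66}{\sqrt{2} \sqrt{2 + \left(4 - 1\right)}} = 28 \cdot \frac{1}{3241} + \frac{66}{\sqrt{2} \sqrt{2 + \left(4 - 1\right)}} = \frac{4}{463} + \frac{66}{\sqrt{2} \sqrt{2 + 3}} = \frac{4}{463} + \frac{66}{\sqrt{2} \sqrt{5}} = \frac{4}{463} + \frac{66}{\sqrt{10}} = \frac{4}{463} + 66 \frac{\sqrt{10}}{10} = \frac{4}{463} + \frac{33 \sqrt{10}}{5}$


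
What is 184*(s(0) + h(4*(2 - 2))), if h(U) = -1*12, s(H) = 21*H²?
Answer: -2208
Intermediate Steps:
h(U) = -12
184*(s(0) + h(4*(2 - 2))) = 184*(21*0² - 12) = 184*(21*0 - 12) = 184*(0 - 12) = 184*(-12) = -2208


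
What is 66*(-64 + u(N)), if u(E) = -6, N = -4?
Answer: -4620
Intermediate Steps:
66*(-64 + u(N)) = 66*(-64 - 6) = 66*(-70) = -4620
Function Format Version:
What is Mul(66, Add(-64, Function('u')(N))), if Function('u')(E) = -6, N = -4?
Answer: -4620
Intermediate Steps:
Mul(66, Add(-64, Function('u')(N))) = Mul(66, Add(-64, -6)) = Mul(66, -70) = -4620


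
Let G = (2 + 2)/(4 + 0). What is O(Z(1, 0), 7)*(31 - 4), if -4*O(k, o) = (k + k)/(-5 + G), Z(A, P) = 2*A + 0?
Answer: 27/4 ≈ 6.7500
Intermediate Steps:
G = 1 (G = 4/4 = 4*(¼) = 1)
Z(A, P) = 2*A
O(k, o) = k/8 (O(k, o) = -(k + k)/(4*(-5 + 1)) = -2*k/(4*(-4)) = -2*k*(-1)/(4*4) = -(-1)*k/8 = k/8)
O(Z(1, 0), 7)*(31 - 4) = ((2*1)/8)*(31 - 4) = ((⅛)*2)*27 = (¼)*27 = 27/4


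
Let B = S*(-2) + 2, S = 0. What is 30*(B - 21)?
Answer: -570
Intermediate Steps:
B = 2 (B = 0*(-2) + 2 = 0 + 2 = 2)
30*(B - 21) = 30*(2 - 21) = 30*(-19) = -570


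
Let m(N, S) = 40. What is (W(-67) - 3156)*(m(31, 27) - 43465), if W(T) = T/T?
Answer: 137005875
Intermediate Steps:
W(T) = 1
(W(-67) - 3156)*(m(31, 27) - 43465) = (1 - 3156)*(40 - 43465) = -3155*(-43425) = 137005875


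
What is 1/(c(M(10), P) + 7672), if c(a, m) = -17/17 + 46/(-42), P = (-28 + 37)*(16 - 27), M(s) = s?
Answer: 21/161068 ≈ 0.00013038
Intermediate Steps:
P = -99 (P = 9*(-11) = -99)
c(a, m) = -44/21 (c(a, m) = -17*1/17 + 46*(-1/42) = -1 - 23/21 = -44/21)
1/(c(M(10), P) + 7672) = 1/(-44/21 + 7672) = 1/(161068/21) = 21/161068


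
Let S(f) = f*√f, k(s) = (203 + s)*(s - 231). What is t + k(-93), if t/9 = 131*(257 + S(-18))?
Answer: 267363 - 63666*I*√2 ≈ 2.6736e+5 - 90037.0*I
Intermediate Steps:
k(s) = (-231 + s)*(203 + s) (k(s) = (203 + s)*(-231 + s) = (-231 + s)*(203 + s))
S(f) = f^(3/2)
t = 303003 - 63666*I*√2 (t = 9*(131*(257 + (-18)^(3/2))) = 9*(131*(257 - 54*I*√2)) = 9*(33667 - 7074*I*√2) = 303003 - 63666*I*√2 ≈ 3.03e+5 - 90037.0*I)
t + k(-93) = (303003 - 63666*I*√2) + (-46893 + (-93)² - 28*(-93)) = (303003 - 63666*I*√2) + (-46893 + 8649 + 2604) = (303003 - 63666*I*√2) - 35640 = 267363 - 63666*I*√2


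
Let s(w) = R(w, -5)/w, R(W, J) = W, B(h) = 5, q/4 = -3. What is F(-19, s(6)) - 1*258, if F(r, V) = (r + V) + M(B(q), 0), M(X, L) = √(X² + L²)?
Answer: -271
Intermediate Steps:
q = -12 (q = 4*(-3) = -12)
M(X, L) = √(L² + X²)
s(w) = 1 (s(w) = w/w = 1)
F(r, V) = 5 + V + r (F(r, V) = (r + V) + √(0² + 5²) = (V + r) + √(0 + 25) = (V + r) + √25 = (V + r) + 5 = 5 + V + r)
F(-19, s(6)) - 1*258 = (5 + 1 - 19) - 1*258 = -13 - 258 = -271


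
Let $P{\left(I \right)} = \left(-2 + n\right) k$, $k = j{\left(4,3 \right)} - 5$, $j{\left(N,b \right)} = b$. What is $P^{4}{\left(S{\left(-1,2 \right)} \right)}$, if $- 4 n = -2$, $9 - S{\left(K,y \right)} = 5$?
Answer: $81$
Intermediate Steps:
$S{\left(K,y \right)} = 4$ ($S{\left(K,y \right)} = 9 - 5 = 4$)
$n = \frac{1}{2}$ ($n = \left(- \frac{1}{4}\right) \left(-2\right) = \frac{1}{2} \approx 0.5$)
$k = -2$ ($k = 3 - 5 = -2$)
$P{\left(I \right)} = 3$ ($P{\left(I \right)} = \left(-2 + \frac{1}{2}\right) \left(-2\right) = \left(- \frac{3}{2}\right) \left(-2\right) = 3$)
$P^{4}{\left(S{\left(-1,2 \right)} \right)} = 3^{4} = 81$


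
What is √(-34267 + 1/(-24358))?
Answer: I*√20331027948146/24358 ≈ 185.11*I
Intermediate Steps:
√(-34267 + 1/(-24358)) = √(-34267 - 1/24358) = √(-834675587/24358) = I*√20331027948146/24358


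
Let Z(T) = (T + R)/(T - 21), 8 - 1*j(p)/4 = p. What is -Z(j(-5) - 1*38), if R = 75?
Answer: 89/7 ≈ 12.714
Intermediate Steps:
j(p) = 32 - 4*p
Z(T) = (75 + T)/(-21 + T) (Z(T) = (T + 75)/(T - 21) = (75 + T)/(-21 + T))
-Z(j(-5) - 1*38) = -(75 + ((32 - 4*(-5)) - 1*38))/(-21 + ((32 - 4*(-5)) - 1*38)) = -(75 + ((32 + 20) - 38))/(-21 + ((32 + 20) - 38)) = -(75 + (52 - 38))/(-21 + (52 - 38)) = -(75 + 14)/(-21 + 14) = -89/(-7) = -(-1)*89/7 = -1*(-89/7) = 89/7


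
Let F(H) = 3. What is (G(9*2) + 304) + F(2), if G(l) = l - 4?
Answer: 321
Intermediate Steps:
G(l) = -4 + l
(G(9*2) + 304) + F(2) = ((-4 + 9*2) + 304) + 3 = ((-4 + 18) + 304) + 3 = (14 + 304) + 3 = 318 + 3 = 321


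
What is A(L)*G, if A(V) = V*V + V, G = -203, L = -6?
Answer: -6090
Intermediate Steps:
A(V) = V + V² (A(V) = V² + V = V + V²)
A(L)*G = -6*(1 - 6)*(-203) = -6*(-5)*(-203) = 30*(-203) = -6090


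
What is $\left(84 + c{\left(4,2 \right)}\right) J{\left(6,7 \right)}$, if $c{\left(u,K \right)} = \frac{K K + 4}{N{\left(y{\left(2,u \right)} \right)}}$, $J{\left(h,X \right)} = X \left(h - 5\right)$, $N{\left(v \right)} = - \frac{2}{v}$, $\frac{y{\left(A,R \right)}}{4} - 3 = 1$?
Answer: $140$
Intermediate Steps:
$y{\left(A,R \right)} = 16$ ($y{\left(A,R \right)} = 12 + 4 \cdot 1 = 12 + 4 = 16$)
$J{\left(h,X \right)} = X \left(-5 + h\right)$
$c{\left(u,K \right)} = -32 - 8 K^{2}$ ($c{\left(u,K \right)} = \frac{K K + 4}{\left(-2\right) \frac{1}{16}} = \frac{K^{2} + 4}{\left(-2\right) \frac{1}{16}} = \frac{4 + K^{2}}{- \frac{1}{8}} = \left(4 + K^{2}\right) \left(-8\right) = -32 - 8 K^{2}$)
$\left(84 + c{\left(4,2 \right)}\right) J{\left(6,7 \right)} = \left(84 - \left(32 + 8 \cdot 2^{2}\right)\right) 7 \left(-5 + 6\right) = \left(84 - 64\right) 7 \cdot 1 = \left(84 - 64\right) 7 = 20 \cdot 7 = 140$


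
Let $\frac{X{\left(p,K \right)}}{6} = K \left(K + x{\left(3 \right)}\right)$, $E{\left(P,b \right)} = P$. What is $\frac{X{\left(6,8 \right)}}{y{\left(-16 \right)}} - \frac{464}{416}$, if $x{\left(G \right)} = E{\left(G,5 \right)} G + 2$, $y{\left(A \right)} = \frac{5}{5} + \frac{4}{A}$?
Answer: $\frac{31587}{26} \approx 1214.9$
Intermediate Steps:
$y{\left(A \right)} = 1 + \frac{4}{A}$ ($y{\left(A \right)} = 5 \cdot \frac{1}{5} + \frac{4}{A} = 1 + \frac{4}{A}$)
$x{\left(G \right)} = 2 + G^{2}$ ($x{\left(G \right)} = G G + 2 = G^{2} + 2 = 2 + G^{2}$)
$X{\left(p,K \right)} = 6 K \left(11 + K\right)$ ($X{\left(p,K \right)} = 6 K \left(K + \left(2 + 3^{2}\right)\right) = 6 K \left(K + \left(2 + 9\right)\right) = 6 K \left(K + 11\right) = 6 K \left(11 + K\right)$)
$\frac{X{\left(6,8 \right)}}{y{\left(-16 \right)}} - \frac{464}{416} = \frac{6 \cdot 8 \left(11 + 8\right)}{\frac{1}{-16} \left(4 - 16\right)} - \frac{464}{416} = \frac{6 \cdot 8 \cdot 19}{\left(- \frac{1}{16}\right) \left(-12\right)} - \frac{29}{26} = \frac{912}{\frac{3}{4}} - \frac{29}{26} = 912 \cdot \frac{4}{3} - \frac{29}{26} = 1216 - \frac{29}{26} = \frac{31587}{26}$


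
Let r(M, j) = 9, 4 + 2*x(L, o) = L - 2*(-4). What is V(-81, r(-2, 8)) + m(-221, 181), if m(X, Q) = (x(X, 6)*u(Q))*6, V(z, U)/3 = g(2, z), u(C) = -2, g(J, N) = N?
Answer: 1059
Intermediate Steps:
x(L, o) = 2 + L/2 (x(L, o) = -2 + (L - 2*(-4))/2 = -2 + (L + 8)/2 = -2 + (8 + L)/2 = -2 + (4 + L/2) = 2 + L/2)
V(z, U) = 3*z
m(X, Q) = -24 - 6*X (m(X, Q) = ((2 + X/2)*(-2))*6 = (-4 - X)*6 = -24 - 6*X)
V(-81, r(-2, 8)) + m(-221, 181) = 3*(-81) + (-24 - 6*(-221)) = -243 + (-24 + 1326) = -243 + 1302 = 1059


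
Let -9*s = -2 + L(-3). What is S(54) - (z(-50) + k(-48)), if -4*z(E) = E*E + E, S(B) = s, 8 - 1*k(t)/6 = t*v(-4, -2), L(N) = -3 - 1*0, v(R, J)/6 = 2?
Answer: -52037/18 ≈ -2890.9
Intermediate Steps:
v(R, J) = 12 (v(R, J) = 6*2 = 12)
L(N) = -3 (L(N) = -3 + 0 = -3)
k(t) = 48 - 72*t (k(t) = 48 - 6*t*12 = 48 - 72*t)
s = 5/9 (s = -(-2 - 3)/9 = -⅑*(-5) = 5/9 ≈ 0.55556)
S(B) = 5/9
z(E) = -E/4 - E²/4 (z(E) = -(E*E + E)/4 = -(E² + E)/4 = -(E + E²)/4 = -E/4 - E²/4)
S(54) - (z(-50) + k(-48)) = 5/9 - (-¼*(-50)*(1 - 50) + (48 - 72*(-48))) = 5/9 - (-¼*(-50)*(-49) + (48 + 3456)) = 5/9 - (-1225/2 + 3504) = 5/9 - 1*5783/2 = 5/9 - 5783/2 = -52037/18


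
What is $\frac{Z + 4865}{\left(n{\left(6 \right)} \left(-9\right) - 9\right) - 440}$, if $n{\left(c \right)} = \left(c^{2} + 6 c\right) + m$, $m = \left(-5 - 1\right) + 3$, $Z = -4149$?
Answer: $- \frac{358}{535} \approx -0.66916$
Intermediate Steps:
$m = -3$ ($m = -6 + 3 = -3$)
$n{\left(c \right)} = -3 + c^{2} + 6 c$ ($n{\left(c \right)} = \left(c^{2} + 6 c\right) - 3 = -3 + c^{2} + 6 c$)
$\frac{Z + 4865}{\left(n{\left(6 \right)} \left(-9\right) - 9\right) - 440} = \frac{-4149 + 4865}{\left(\left(-3 + 6^{2} + 6 \cdot 6\right) \left(-9\right) - 9\right) - 440} = \frac{716}{\left(\left(-3 + 36 + 36\right) \left(-9\right) - 9\right) - 440} = \frac{716}{\left(69 \left(-9\right) - 9\right) - 440} = \frac{716}{\left(-621 - 9\right) - 440} = \frac{716}{-630 - 440} = \frac{716}{-1070} = 716 \left(- \frac{1}{1070}\right) = - \frac{358}{535}$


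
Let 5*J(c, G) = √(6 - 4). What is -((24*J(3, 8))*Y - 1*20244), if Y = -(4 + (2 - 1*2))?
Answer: 20244 + 96*√2/5 ≈ 20271.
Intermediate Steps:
J(c, G) = √2/5 (J(c, G) = √(6 - 4)/5 = √2/5)
Y = -4 (Y = -(4 + (2 - 2)) = -(4 + 0) = -1*4 = -4)
-((24*J(3, 8))*Y - 1*20244) = -((24*(√2/5))*(-4) - 1*20244) = -((24*√2/5)*(-4) - 20244) = -(-96*√2/5 - 20244) = -(-20244 - 96*√2/5) = 20244 + 96*√2/5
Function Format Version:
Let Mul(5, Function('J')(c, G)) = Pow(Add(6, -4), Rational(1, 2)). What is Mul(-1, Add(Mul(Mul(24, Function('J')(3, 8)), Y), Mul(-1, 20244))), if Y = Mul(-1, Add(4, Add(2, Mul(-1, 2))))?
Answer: Add(20244, Mul(Rational(96, 5), Pow(2, Rational(1, 2)))) ≈ 20271.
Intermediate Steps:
Function('J')(c, G) = Mul(Rational(1, 5), Pow(2, Rational(1, 2))) (Function('J')(c, G) = Mul(Rational(1, 5), Pow(Add(6, -4), Rational(1, 2))) = Mul(Rational(1, 5), Pow(2, Rational(1, 2))))
Y = -4 (Y = Mul(-1, Add(4, Add(2, -2))) = Mul(-1, Add(4, 0)) = Mul(-1, 4) = -4)
Mul(-1, Add(Mul(Mul(24, Function('J')(3, 8)), Y), Mul(-1, 20244))) = Mul(-1, Add(Mul(Mul(24, Mul(Rational(1, 5), Pow(2, Rational(1, 2)))), -4), Mul(-1, 20244))) = Mul(-1, Add(Mul(Mul(Rational(24, 5), Pow(2, Rational(1, 2))), -4), -20244)) = Mul(-1, Add(Mul(Rational(-96, 5), Pow(2, Rational(1, 2))), -20244)) = Mul(-1, Add(-20244, Mul(Rational(-96, 5), Pow(2, Rational(1, 2))))) = Add(20244, Mul(Rational(96, 5), Pow(2, Rational(1, 2))))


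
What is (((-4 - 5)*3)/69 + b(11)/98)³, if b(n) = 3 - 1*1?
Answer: -73034632/1431435383 ≈ -0.051022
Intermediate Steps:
b(n) = 2 (b(n) = 3 - 1 = 2)
(((-4 - 5)*3)/69 + b(11)/98)³ = (((-4 - 5)*3)/69 + 2/98)³ = (-9*3*(1/69) + 2*(1/98))³ = (-27*1/69 + 1/49)³ = (-9/23 + 1/49)³ = (-418/1127)³ = -73034632/1431435383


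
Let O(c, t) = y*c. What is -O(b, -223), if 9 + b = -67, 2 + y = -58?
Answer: -4560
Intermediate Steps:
y = -60 (y = -2 - 58 = -60)
b = -76 (b = -9 - 67 = -76)
O(c, t) = -60*c
-O(b, -223) = -(-60)*(-76) = -1*4560 = -4560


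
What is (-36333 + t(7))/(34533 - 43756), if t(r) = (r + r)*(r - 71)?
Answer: 37229/9223 ≈ 4.0365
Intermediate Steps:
t(r) = 2*r*(-71 + r) (t(r) = (2*r)*(-71 + r) = 2*r*(-71 + r))
(-36333 + t(7))/(34533 - 43756) = (-36333 + 2*7*(-71 + 7))/(34533 - 43756) = (-36333 + 2*7*(-64))/(-9223) = (-36333 - 896)*(-1/9223) = -37229*(-1/9223) = 37229/9223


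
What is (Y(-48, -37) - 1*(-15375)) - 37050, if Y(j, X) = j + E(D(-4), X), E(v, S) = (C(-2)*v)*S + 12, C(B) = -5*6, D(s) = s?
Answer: -26151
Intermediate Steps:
C(B) = -30
E(v, S) = 12 - 30*S*v (E(v, S) = (-30*v)*S + 12 = -30*S*v + 12 = 12 - 30*S*v)
Y(j, X) = 12 + j + 120*X (Y(j, X) = j + (12 - 30*X*(-4)) = j + (12 + 120*X) = 12 + j + 120*X)
(Y(-48, -37) - 1*(-15375)) - 37050 = ((12 - 48 + 120*(-37)) - 1*(-15375)) - 37050 = ((12 - 48 - 4440) + 15375) - 37050 = (-4476 + 15375) - 37050 = 10899 - 37050 = -26151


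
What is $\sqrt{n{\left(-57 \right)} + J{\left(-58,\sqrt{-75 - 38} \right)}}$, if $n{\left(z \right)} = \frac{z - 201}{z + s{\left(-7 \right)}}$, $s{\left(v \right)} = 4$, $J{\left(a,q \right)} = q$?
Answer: $\frac{\sqrt{13674 + 2809 i \sqrt{113}}}{53} \approx 2.8775 + 1.8471 i$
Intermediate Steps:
$n{\left(z \right)} = \frac{-201 + z}{4 + z}$ ($n{\left(z \right)} = \frac{z - 201}{z + 4} = \frac{-201 + z}{4 + z}$)
$\sqrt{n{\left(-57 \right)} + J{\left(-58,\sqrt{-75 - 38} \right)}} = \sqrt{\frac{-201 - 57}{4 - 57} + \sqrt{-75 - 38}} = \sqrt{\frac{1}{-53} \left(-258\right) + \sqrt{-113}} = \sqrt{\left(- \frac{1}{53}\right) \left(-258\right) + i \sqrt{113}} = \sqrt{\frac{258}{53} + i \sqrt{113}}$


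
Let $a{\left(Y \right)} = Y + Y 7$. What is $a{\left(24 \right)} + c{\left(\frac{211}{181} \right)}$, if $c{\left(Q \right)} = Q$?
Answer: $\frac{34963}{181} \approx 193.17$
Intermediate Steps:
$a{\left(Y \right)} = 8 Y$ ($a{\left(Y \right)} = Y + 7 Y = 8 Y$)
$a{\left(24 \right)} + c{\left(\frac{211}{181} \right)} = 8 \cdot 24 + \frac{211}{181} = 192 + 211 \cdot \frac{1}{181} = 192 + \frac{211}{181} = \frac{34963}{181}$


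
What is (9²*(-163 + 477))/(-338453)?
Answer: -25434/338453 ≈ -0.075148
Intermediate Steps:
(9²*(-163 + 477))/(-338453) = (81*314)*(-1/338453) = 25434*(-1/338453) = -25434/338453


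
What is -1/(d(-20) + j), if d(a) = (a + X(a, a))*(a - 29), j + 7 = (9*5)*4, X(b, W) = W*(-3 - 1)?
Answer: 1/2767 ≈ 0.00036140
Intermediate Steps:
X(b, W) = -4*W (X(b, W) = W*(-4) = -4*W)
j = 173 (j = -7 + (9*5)*4 = -7 + 45*4 = -7 + 180 = 173)
d(a) = -3*a*(-29 + a) (d(a) = (a - 4*a)*(a - 29) = (-3*a)*(-29 + a) = -3*a*(-29 + a))
-1/(d(-20) + j) = -1/(3*(-20)*(29 - 1*(-20)) + 173) = -1/(3*(-20)*(29 + 20) + 173) = -1/(3*(-20)*49 + 173) = -1/(-2940 + 173) = -1/(-2767) = -1*(-1/2767) = 1/2767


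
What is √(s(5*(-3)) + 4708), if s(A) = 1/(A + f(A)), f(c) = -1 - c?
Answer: 3*√523 ≈ 68.608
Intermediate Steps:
s(A) = -1 (s(A) = 1/(A + (-1 - A)) = 1/(-1) = -1)
√(s(5*(-3)) + 4708) = √(-1 + 4708) = √4707 = 3*√523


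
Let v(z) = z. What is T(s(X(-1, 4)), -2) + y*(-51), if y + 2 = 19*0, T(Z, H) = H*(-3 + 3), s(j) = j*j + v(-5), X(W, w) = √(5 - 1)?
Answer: 102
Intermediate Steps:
X(W, w) = 2 (X(W, w) = √4 = 2)
s(j) = -5 + j² (s(j) = j*j - 5 = j² - 5 = -5 + j²)
T(Z, H) = 0 (T(Z, H) = H*0 = 0)
y = -2 (y = -2 + 19*0 = -2 + 0 = -2)
T(s(X(-1, 4)), -2) + y*(-51) = 0 - 2*(-51) = 0 + 102 = 102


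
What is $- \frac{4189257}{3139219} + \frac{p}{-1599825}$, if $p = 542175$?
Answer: $- \frac{112054455218}{66962680489} \approx -1.6734$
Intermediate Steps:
$- \frac{4189257}{3139219} + \frac{p}{-1599825} = - \frac{4189257}{3139219} + \frac{542175}{-1599825} = \left(-4189257\right) \frac{1}{3139219} + 542175 \left(- \frac{1}{1599825}\right) = - \frac{4189257}{3139219} - \frac{7229}{21331} = - \frac{112054455218}{66962680489}$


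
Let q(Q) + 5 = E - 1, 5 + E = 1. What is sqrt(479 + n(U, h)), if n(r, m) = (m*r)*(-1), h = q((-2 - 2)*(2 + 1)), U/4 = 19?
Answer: sqrt(1239) ≈ 35.199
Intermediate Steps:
E = -4 (E = -5 + 1 = -4)
U = 76 (U = 4*19 = 76)
q(Q) = -10 (q(Q) = -5 + (-4 - 1) = -5 - 5 = -10)
h = -10
n(r, m) = -m*r
sqrt(479 + n(U, h)) = sqrt(479 - 1*(-10)*76) = sqrt(479 + 760) = sqrt(1239)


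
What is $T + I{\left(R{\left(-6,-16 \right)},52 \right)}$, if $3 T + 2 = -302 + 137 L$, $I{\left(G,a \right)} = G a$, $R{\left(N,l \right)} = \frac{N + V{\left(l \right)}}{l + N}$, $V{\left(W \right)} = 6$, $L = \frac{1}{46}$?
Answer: $- \frac{13847}{138} \approx -100.34$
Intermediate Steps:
$L = \frac{1}{46} \approx 0.021739$
$R{\left(N,l \right)} = \frac{6 + N}{N + l}$ ($R{\left(N,l \right)} = \frac{N + 6}{l + N} = \frac{6 + N}{N + l}$)
$T = - \frac{13847}{138}$ ($T = - \frac{2}{3} + \frac{-302 + 137 \cdot \frac{1}{46}}{3} = - \frac{2}{3} + \frac{-302 + \frac{137}{46}}{3} = - \frac{2}{3} + \frac{1}{3} \left(- \frac{13755}{46}\right) = - \frac{2}{3} - \frac{4585}{46} = - \frac{13847}{138} \approx -100.34$)
$T + I{\left(R{\left(-6,-16 \right)},52 \right)} = - \frac{13847}{138} + \frac{6 - 6}{-6 - 16} \cdot 52 = - \frac{13847}{138} + \frac{1}{-22} \cdot 0 \cdot 52 = - \frac{13847}{138} + \left(- \frac{1}{22}\right) 0 \cdot 52 = - \frac{13847}{138} + 0 \cdot 52 = - \frac{13847}{138} + 0 = - \frac{13847}{138}$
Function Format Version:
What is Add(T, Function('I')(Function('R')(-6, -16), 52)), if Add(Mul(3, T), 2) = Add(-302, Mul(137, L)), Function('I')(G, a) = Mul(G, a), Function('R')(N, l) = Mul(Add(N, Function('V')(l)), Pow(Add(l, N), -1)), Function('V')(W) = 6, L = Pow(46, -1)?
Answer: Rational(-13847, 138) ≈ -100.34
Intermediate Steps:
L = Rational(1, 46) ≈ 0.021739
Function('R')(N, l) = Mul(Pow(Add(N, l), -1), Add(6, N)) (Function('R')(N, l) = Mul(Add(N, 6), Pow(Add(l, N), -1)) = Mul(Add(6, N), Pow(Add(N, l), -1)) = Mul(Pow(Add(N, l), -1), Add(6, N)))
T = Rational(-13847, 138) (T = Add(Rational(-2, 3), Mul(Rational(1, 3), Add(-302, Mul(137, Rational(1, 46))))) = Add(Rational(-2, 3), Mul(Rational(1, 3), Add(-302, Rational(137, 46)))) = Add(Rational(-2, 3), Mul(Rational(1, 3), Rational(-13755, 46))) = Add(Rational(-2, 3), Rational(-4585, 46)) = Rational(-13847, 138) ≈ -100.34)
Add(T, Function('I')(Function('R')(-6, -16), 52)) = Add(Rational(-13847, 138), Mul(Mul(Pow(Add(-6, -16), -1), Add(6, -6)), 52)) = Add(Rational(-13847, 138), Mul(Mul(Pow(-22, -1), 0), 52)) = Add(Rational(-13847, 138), Mul(Mul(Rational(-1, 22), 0), 52)) = Add(Rational(-13847, 138), Mul(0, 52)) = Add(Rational(-13847, 138), 0) = Rational(-13847, 138)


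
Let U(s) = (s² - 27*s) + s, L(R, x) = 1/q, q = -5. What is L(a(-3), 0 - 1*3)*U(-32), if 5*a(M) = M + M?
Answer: -1856/5 ≈ -371.20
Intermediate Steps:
a(M) = 2*M/5 (a(M) = (M + M)/5 = (2*M)/5 = 2*M/5)
L(R, x) = -⅕ (L(R, x) = 1/(-5) = -⅕)
U(s) = s² - 26*s
L(a(-3), 0 - 1*3)*U(-32) = -(-32)*(-26 - 32)/5 = -(-32)*(-58)/5 = -⅕*1856 = -1856/5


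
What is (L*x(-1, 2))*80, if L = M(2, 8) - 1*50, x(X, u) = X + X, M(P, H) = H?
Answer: 6720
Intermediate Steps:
x(X, u) = 2*X
L = -42 (L = 8 - 1*50 = 8 - 50 = -42)
(L*x(-1, 2))*80 = -84*(-1)*80 = -42*(-2)*80 = 84*80 = 6720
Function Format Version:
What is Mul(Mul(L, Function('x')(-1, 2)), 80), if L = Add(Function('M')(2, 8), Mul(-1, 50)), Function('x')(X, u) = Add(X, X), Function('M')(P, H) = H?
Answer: 6720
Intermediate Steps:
Function('x')(X, u) = Mul(2, X)
L = -42 (L = Add(8, Mul(-1, 50)) = Add(8, -50) = -42)
Mul(Mul(L, Function('x')(-1, 2)), 80) = Mul(Mul(-42, Mul(2, -1)), 80) = Mul(Mul(-42, -2), 80) = Mul(84, 80) = 6720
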